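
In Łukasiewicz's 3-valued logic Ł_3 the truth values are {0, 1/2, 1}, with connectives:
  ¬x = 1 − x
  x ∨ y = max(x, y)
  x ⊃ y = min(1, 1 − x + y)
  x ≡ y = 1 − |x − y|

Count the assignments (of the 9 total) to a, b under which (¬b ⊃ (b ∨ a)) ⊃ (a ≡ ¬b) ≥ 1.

5

a = 0, b = 0 ↦ 1  ≥
a = 0, b = 1/2 ↦ 1/2  <
a = 0, b = 1 ↦ 1  ≥
a = 1/2, b = 0 ↦ 1  ≥
a = 1/2, b = 1/2 ↦ 1  ≥
a = 1/2, b = 1 ↦ 1/2  <
a = 1, b = 0 ↦ 1  ≥
a = 1, b = 1/2 ↦ 1/2  <
a = 1, b = 1 ↦ 0  <
So 5 of the 9 assignments meet the threshold.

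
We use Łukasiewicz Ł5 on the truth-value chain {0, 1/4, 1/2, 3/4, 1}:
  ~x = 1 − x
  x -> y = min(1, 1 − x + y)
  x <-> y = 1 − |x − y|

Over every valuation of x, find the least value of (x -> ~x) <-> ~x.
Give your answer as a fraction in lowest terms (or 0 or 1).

1/2

Take x = 1/2:
~x = ~1/2 = 1/2
x -> ~x = 1/2 -> 1/2 = 1
~x = ~1/2 = 1/2
(x -> ~x) <-> ~x = 1 <-> 1/2 = 1/2
No assignment yields a value below 1/2, so this is the minimum.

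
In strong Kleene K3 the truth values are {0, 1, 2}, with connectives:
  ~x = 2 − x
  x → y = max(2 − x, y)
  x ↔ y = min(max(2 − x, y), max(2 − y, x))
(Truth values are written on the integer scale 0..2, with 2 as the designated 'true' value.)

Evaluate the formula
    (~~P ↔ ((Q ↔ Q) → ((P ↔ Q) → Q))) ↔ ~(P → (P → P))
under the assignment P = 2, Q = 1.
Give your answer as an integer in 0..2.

~P = ~2 = 0
~~P = ~0 = 2
Q ↔ Q = 1 ↔ 1 = 1
P ↔ Q = 2 ↔ 1 = 1
(P ↔ Q) → Q = 1 → 1 = 1
(Q ↔ Q) → ((P ↔ Q) → Q) = 1 → 1 = 1
~~P ↔ ((Q ↔ Q) → ((P ↔ Q) → Q)) = 2 ↔ 1 = 1
P → P = 2 → 2 = 2
P → (P → P) = 2 → 2 = 2
~(P → (P → P)) = ~2 = 0
(~~P ↔ ((Q ↔ Q) → ((P ↔ Q) → Q))) ↔ ~(P → (P → P)) = 1 ↔ 0 = 1

1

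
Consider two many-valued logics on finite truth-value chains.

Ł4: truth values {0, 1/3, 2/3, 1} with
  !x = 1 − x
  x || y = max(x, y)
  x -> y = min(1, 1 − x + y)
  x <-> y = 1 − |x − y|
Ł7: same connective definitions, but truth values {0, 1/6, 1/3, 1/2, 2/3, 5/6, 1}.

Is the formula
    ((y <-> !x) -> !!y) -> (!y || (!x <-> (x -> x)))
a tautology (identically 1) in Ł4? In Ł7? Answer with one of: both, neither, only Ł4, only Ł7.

In Ł4: at x = 1/3, y = 1 the value is 2/3 — not a tautology.
In Ł7: at x = 1/6, y = 1 the value is 5/6 — not a tautology.

neither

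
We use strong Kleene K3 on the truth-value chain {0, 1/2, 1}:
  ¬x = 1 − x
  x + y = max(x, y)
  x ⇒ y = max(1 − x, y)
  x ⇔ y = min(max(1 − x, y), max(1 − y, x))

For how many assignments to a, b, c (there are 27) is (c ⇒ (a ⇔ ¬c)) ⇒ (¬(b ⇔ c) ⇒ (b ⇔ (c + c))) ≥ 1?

8

value 1: 8 assignments (counts)
value 1/2: 15 assignments
value 0: 4 assignments
So 8 of the 27 assignments meet the threshold.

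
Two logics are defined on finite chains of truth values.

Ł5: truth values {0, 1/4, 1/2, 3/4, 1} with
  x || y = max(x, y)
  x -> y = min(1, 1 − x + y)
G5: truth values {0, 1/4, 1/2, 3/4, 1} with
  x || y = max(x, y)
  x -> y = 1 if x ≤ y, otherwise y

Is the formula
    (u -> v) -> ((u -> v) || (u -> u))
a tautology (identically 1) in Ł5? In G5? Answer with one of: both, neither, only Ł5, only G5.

In Ł5: every assignment gives 1 — tautology.
In G5: every assignment gives 1 — tautology.

both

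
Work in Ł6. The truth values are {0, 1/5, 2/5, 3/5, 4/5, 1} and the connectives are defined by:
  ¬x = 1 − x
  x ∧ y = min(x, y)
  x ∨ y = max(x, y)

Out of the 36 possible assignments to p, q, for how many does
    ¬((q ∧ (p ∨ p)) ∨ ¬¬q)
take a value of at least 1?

6

value 1: 6 assignments (counts)
value 4/5: 6 assignments
value 3/5: 6 assignments
value 2/5: 6 assignments
value 1/5: 6 assignments
value 0: 6 assignments
So 6 of the 36 assignments meet the threshold.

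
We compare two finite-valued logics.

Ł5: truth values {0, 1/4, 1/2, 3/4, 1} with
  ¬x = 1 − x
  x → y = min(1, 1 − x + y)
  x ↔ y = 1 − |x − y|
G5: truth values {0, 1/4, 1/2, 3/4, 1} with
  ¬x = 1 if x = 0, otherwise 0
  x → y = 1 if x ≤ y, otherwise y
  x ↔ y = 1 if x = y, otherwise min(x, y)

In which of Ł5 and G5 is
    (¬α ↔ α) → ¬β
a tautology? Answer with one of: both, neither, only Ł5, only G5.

only G5

In Ł5: at α = 1/4, β = 3/4 the value is 3/4 — not a tautology.
In G5: every assignment gives 1 — tautology.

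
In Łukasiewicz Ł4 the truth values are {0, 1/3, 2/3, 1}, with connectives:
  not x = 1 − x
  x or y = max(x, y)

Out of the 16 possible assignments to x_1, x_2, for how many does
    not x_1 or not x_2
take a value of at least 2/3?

x_1 = 0, x_2 = 0 ↦ 1  ≥
x_1 = 0, x_2 = 1/3 ↦ 1  ≥
x_1 = 0, x_2 = 2/3 ↦ 1  ≥
x_1 = 0, x_2 = 1 ↦ 1  ≥
x_1 = 1/3, x_2 = 0 ↦ 1  ≥
x_1 = 1/3, x_2 = 1/3 ↦ 2/3  ≥
x_1 = 1/3, x_2 = 2/3 ↦ 2/3  ≥
x_1 = 1/3, x_2 = 1 ↦ 2/3  ≥
x_1 = 2/3, x_2 = 0 ↦ 1  ≥
x_1 = 2/3, x_2 = 1/3 ↦ 2/3  ≥
x_1 = 2/3, x_2 = 2/3 ↦ 1/3  <
x_1 = 2/3, x_2 = 1 ↦ 1/3  <
x_1 = 1, x_2 = 0 ↦ 1  ≥
x_1 = 1, x_2 = 1/3 ↦ 2/3  ≥
x_1 = 1, x_2 = 2/3 ↦ 1/3  <
x_1 = 1, x_2 = 1 ↦ 0  <
So 12 of the 16 assignments meet the threshold.

12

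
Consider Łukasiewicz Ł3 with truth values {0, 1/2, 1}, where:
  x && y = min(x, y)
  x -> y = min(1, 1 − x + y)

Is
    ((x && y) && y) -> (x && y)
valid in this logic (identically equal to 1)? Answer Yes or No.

x = 0, y = 0 ↦ 1
x = 0, y = 1/2 ↦ 1
x = 0, y = 1 ↦ 1
x = 1/2, y = 0 ↦ 1
x = 1/2, y = 1/2 ↦ 1
x = 1/2, y = 1 ↦ 1
x = 1, y = 0 ↦ 1
x = 1, y = 1/2 ↦ 1
x = 1, y = 1 ↦ 1
Every assignment gives a value ≥ 1.

Yes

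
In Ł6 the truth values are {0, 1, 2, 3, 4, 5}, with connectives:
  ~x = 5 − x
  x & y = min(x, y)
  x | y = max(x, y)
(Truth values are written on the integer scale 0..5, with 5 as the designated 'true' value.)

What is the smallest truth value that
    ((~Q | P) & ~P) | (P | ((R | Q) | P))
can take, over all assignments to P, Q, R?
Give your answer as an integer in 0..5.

3

Take P = 0, Q = 2, R = 0:
~Q = ~2 = 3
~Q | P = 3 | 0 = 3
~P = ~0 = 5
(~Q | P) & ~P = 3 & 5 = 3
R | Q = 0 | 2 = 2
(R | Q) | P = 2 | 0 = 2
P | ((R | Q) | P) = 0 | 2 = 2
((~Q | P) & ~P) | (P | ((R | Q) | P)) = 3 | 2 = 3
No assignment yields a value below 3, so this is the minimum.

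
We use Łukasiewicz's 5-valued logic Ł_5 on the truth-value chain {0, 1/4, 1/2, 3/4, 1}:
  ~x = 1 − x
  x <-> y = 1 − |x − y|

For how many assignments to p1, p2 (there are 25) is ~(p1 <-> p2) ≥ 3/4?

value 1: 2 assignments (counts)
value 3/4: 4 assignments (counts)
value 1/2: 6 assignments
value 1/4: 8 assignments
value 0: 5 assignments
So 6 of the 25 assignments meet the threshold.

6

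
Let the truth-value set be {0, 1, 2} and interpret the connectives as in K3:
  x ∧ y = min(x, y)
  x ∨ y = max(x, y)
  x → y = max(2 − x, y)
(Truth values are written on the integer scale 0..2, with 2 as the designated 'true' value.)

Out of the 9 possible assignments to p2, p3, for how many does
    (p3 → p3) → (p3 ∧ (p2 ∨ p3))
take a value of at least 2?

p2 = 0, p3 = 0 ↦ 0  <
p2 = 0, p3 = 1 ↦ 1  <
p2 = 0, p3 = 2 ↦ 2  ≥
p2 = 1, p3 = 0 ↦ 0  <
p2 = 1, p3 = 1 ↦ 1  <
p2 = 1, p3 = 2 ↦ 2  ≥
p2 = 2, p3 = 0 ↦ 0  <
p2 = 2, p3 = 1 ↦ 1  <
p2 = 2, p3 = 2 ↦ 2  ≥
So 3 of the 9 assignments meet the threshold.

3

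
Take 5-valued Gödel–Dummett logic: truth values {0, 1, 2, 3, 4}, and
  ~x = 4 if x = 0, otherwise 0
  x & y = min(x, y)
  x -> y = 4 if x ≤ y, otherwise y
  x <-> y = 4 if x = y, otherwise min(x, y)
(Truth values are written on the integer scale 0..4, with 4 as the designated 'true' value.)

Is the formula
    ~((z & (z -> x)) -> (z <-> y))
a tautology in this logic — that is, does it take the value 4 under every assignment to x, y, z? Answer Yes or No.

Counterexample: take x = 0, y = 0, z = 0.
z -> x = 0 -> 0 = 4
z & (z -> x) = 0 & 4 = 0
z <-> y = 0 <-> 0 = 4
(z & (z -> x)) -> (z <-> y) = 0 -> 4 = 4
~((z & (z -> x)) -> (z <-> y)) = ~4 = 0
This gives 0 ≠ 4.

No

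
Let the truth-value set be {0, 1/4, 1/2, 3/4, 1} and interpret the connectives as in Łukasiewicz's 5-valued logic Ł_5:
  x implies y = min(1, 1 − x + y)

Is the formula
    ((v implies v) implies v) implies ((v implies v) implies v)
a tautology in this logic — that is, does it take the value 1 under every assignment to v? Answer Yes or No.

v = 0 ↦ 1
v = 1/4 ↦ 1
v = 1/2 ↦ 1
v = 3/4 ↦ 1
v = 1 ↦ 1
Every assignment gives a value ≥ 1.

Yes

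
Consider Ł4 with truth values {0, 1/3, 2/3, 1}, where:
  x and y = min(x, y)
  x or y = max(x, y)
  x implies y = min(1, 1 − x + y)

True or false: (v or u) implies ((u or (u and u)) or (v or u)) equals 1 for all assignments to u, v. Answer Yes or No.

u = 0, v = 0 ↦ 1
u = 0, v = 1/3 ↦ 1
u = 0, v = 2/3 ↦ 1
u = 0, v = 1 ↦ 1
u = 1/3, v = 0 ↦ 1
u = 1/3, v = 1/3 ↦ 1
u = 1/3, v = 2/3 ↦ 1
u = 1/3, v = 1 ↦ 1
u = 2/3, v = 0 ↦ 1
u = 2/3, v = 1/3 ↦ 1
u = 2/3, v = 2/3 ↦ 1
u = 2/3, v = 1 ↦ 1
u = 1, v = 0 ↦ 1
u = 1, v = 1/3 ↦ 1
u = 1, v = 2/3 ↦ 1
u = 1, v = 1 ↦ 1
Every assignment gives a value ≥ 1.

Yes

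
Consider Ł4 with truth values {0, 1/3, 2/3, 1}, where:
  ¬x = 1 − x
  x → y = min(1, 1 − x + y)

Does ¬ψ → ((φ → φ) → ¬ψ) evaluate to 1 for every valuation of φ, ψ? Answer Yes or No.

Yes

φ = 0, ψ = 0 ↦ 1
φ = 0, ψ = 1/3 ↦ 1
φ = 0, ψ = 2/3 ↦ 1
φ = 0, ψ = 1 ↦ 1
φ = 1/3, ψ = 0 ↦ 1
φ = 1/3, ψ = 1/3 ↦ 1
φ = 1/3, ψ = 2/3 ↦ 1
φ = 1/3, ψ = 1 ↦ 1
φ = 2/3, ψ = 0 ↦ 1
φ = 2/3, ψ = 1/3 ↦ 1
φ = 2/3, ψ = 2/3 ↦ 1
φ = 2/3, ψ = 1 ↦ 1
φ = 1, ψ = 0 ↦ 1
φ = 1, ψ = 1/3 ↦ 1
φ = 1, ψ = 2/3 ↦ 1
φ = 1, ψ = 1 ↦ 1
Every assignment gives a value ≥ 1.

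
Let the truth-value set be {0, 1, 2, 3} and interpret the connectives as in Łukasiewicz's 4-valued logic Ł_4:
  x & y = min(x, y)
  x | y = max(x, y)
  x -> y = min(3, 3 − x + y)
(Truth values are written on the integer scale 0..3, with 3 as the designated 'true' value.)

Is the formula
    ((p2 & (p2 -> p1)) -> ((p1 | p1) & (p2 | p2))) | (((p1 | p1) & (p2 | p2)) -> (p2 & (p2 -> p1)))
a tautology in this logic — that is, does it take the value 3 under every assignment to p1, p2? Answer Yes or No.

Yes

p1 = 0, p2 = 0 ↦ 3
p1 = 0, p2 = 1 ↦ 3
p1 = 0, p2 = 2 ↦ 3
p1 = 0, p2 = 3 ↦ 3
p1 = 1, p2 = 0 ↦ 3
p1 = 1, p2 = 1 ↦ 3
p1 = 1, p2 = 2 ↦ 3
p1 = 1, p2 = 3 ↦ 3
p1 = 2, p2 = 0 ↦ 3
p1 = 2, p2 = 1 ↦ 3
p1 = 2, p2 = 2 ↦ 3
p1 = 2, p2 = 3 ↦ 3
p1 = 3, p2 = 0 ↦ 3
p1 = 3, p2 = 1 ↦ 3
p1 = 3, p2 = 2 ↦ 3
p1 = 3, p2 = 3 ↦ 3
Every assignment gives a value ≥ 3.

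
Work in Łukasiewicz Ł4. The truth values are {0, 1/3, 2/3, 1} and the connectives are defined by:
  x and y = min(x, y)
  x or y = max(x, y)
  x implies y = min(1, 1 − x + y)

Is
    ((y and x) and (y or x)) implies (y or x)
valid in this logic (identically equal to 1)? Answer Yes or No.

x = 0, y = 0 ↦ 1
x = 0, y = 1/3 ↦ 1
x = 0, y = 2/3 ↦ 1
x = 0, y = 1 ↦ 1
x = 1/3, y = 0 ↦ 1
x = 1/3, y = 1/3 ↦ 1
x = 1/3, y = 2/3 ↦ 1
x = 1/3, y = 1 ↦ 1
x = 2/3, y = 0 ↦ 1
x = 2/3, y = 1/3 ↦ 1
x = 2/3, y = 2/3 ↦ 1
x = 2/3, y = 1 ↦ 1
x = 1, y = 0 ↦ 1
x = 1, y = 1/3 ↦ 1
x = 1, y = 2/3 ↦ 1
x = 1, y = 1 ↦ 1
Every assignment gives a value ≥ 1.

Yes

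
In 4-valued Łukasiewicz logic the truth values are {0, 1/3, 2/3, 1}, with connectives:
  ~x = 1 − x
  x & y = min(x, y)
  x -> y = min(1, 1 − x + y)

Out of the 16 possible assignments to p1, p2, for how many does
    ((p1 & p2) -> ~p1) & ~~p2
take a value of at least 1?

2

p1 = 0, p2 = 0 ↦ 0  <
p1 = 0, p2 = 1/3 ↦ 1/3  <
p1 = 0, p2 = 2/3 ↦ 2/3  <
p1 = 0, p2 = 1 ↦ 1  ≥
p1 = 1/3, p2 = 0 ↦ 0  <
p1 = 1/3, p2 = 1/3 ↦ 1/3  <
p1 = 1/3, p2 = 2/3 ↦ 2/3  <
p1 = 1/3, p2 = 1 ↦ 1  ≥
p1 = 2/3, p2 = 0 ↦ 0  <
p1 = 2/3, p2 = 1/3 ↦ 1/3  <
p1 = 2/3, p2 = 2/3 ↦ 2/3  <
p1 = 2/3, p2 = 1 ↦ 2/3  <
p1 = 1, p2 = 0 ↦ 0  <
p1 = 1, p2 = 1/3 ↦ 1/3  <
p1 = 1, p2 = 2/3 ↦ 1/3  <
p1 = 1, p2 = 1 ↦ 0  <
So 2 of the 16 assignments meet the threshold.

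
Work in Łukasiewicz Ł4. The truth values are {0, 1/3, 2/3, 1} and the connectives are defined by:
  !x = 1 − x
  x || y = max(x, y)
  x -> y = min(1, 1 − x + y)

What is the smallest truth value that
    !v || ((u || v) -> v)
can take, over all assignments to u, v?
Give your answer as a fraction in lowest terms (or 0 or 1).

Take u = 2/3, v = 1/3:
!v = !1/3 = 2/3
u || v = 2/3 || 1/3 = 2/3
(u || v) -> v = 2/3 -> 1/3 = 2/3
!v || ((u || v) -> v) = 2/3 || 2/3 = 2/3
No assignment yields a value below 2/3, so this is the minimum.

2/3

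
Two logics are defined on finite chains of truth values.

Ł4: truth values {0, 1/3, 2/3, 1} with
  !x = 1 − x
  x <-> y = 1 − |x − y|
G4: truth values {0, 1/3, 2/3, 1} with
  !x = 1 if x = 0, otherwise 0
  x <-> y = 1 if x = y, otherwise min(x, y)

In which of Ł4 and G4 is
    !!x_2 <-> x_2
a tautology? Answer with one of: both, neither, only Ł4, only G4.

In Ł4: every assignment gives 1 — tautology.
In G4: at x_2 = 1/3 the value is 1/3 — not a tautology.

only Ł4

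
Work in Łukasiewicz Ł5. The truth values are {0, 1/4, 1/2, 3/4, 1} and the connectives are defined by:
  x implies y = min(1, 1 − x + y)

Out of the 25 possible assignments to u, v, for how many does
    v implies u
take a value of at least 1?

15

value 1: 15 assignments (counts)
value 3/4: 4 assignments
value 1/2: 3 assignments
value 1/4: 2 assignments
value 0: 1 assignment
So 15 of the 25 assignments meet the threshold.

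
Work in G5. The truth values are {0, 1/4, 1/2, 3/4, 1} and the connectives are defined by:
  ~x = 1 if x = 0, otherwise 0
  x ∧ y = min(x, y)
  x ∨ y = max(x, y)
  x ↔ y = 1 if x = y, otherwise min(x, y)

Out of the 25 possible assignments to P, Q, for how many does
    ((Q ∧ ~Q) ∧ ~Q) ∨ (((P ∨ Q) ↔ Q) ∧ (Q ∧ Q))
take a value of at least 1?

5

value 1: 5 assignments (counts)
value 3/4: 5 assignments
value 1/2: 5 assignments
value 1/4: 5 assignments
value 0: 5 assignments
So 5 of the 25 assignments meet the threshold.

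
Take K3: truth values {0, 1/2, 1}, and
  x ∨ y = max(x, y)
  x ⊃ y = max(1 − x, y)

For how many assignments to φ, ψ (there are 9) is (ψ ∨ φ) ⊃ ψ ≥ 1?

φ = 0, ψ = 0 ↦ 1  ≥
φ = 0, ψ = 1/2 ↦ 1/2  <
φ = 0, ψ = 1 ↦ 1  ≥
φ = 1/2, ψ = 0 ↦ 1/2  <
φ = 1/2, ψ = 1/2 ↦ 1/2  <
φ = 1/2, ψ = 1 ↦ 1  ≥
φ = 1, ψ = 0 ↦ 0  <
φ = 1, ψ = 1/2 ↦ 1/2  <
φ = 1, ψ = 1 ↦ 1  ≥
So 4 of the 9 assignments meet the threshold.

4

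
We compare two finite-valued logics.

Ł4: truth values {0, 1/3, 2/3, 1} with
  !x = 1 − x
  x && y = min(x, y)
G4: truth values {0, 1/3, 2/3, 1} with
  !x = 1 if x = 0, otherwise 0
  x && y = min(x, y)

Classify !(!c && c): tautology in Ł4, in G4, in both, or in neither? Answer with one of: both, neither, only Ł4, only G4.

In Ł4: at c = 1/3 the value is 2/3 — not a tautology.
In G4: every assignment gives 1 — tautology.

only G4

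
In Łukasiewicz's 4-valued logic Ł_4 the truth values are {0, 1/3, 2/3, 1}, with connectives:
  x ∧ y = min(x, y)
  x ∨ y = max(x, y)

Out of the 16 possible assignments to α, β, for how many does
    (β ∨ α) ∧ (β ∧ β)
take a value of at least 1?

4

α = 0, β = 0 ↦ 0  <
α = 0, β = 1/3 ↦ 1/3  <
α = 0, β = 2/3 ↦ 2/3  <
α = 0, β = 1 ↦ 1  ≥
α = 1/3, β = 0 ↦ 0  <
α = 1/3, β = 1/3 ↦ 1/3  <
α = 1/3, β = 2/3 ↦ 2/3  <
α = 1/3, β = 1 ↦ 1  ≥
α = 2/3, β = 0 ↦ 0  <
α = 2/3, β = 1/3 ↦ 1/3  <
α = 2/3, β = 2/3 ↦ 2/3  <
α = 2/3, β = 1 ↦ 1  ≥
α = 1, β = 0 ↦ 0  <
α = 1, β = 1/3 ↦ 1/3  <
α = 1, β = 2/3 ↦ 2/3  <
α = 1, β = 1 ↦ 1  ≥
So 4 of the 16 assignments meet the threshold.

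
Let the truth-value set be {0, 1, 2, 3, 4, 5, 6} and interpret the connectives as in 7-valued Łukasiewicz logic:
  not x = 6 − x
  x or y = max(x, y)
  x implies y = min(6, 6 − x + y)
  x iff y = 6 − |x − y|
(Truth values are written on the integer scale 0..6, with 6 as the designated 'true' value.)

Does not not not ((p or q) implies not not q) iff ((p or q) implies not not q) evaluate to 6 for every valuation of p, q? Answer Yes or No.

No

Counterexample: take p = 0, q = 0.
p or q = 0 or 0 = 0
not q = not 0 = 6
not not q = not 6 = 0
(p or q) implies not not q = 0 implies 0 = 6
not ((p or q) implies not not q) = not 6 = 0
not not ((p or q) implies not not q) = not 0 = 6
not not not ((p or q) implies not not q) = not 6 = 0
not not not ((p or q) implies not not q) iff ((p or q) implies not not q) = 0 iff 6 = 0
This gives 0 ≠ 6.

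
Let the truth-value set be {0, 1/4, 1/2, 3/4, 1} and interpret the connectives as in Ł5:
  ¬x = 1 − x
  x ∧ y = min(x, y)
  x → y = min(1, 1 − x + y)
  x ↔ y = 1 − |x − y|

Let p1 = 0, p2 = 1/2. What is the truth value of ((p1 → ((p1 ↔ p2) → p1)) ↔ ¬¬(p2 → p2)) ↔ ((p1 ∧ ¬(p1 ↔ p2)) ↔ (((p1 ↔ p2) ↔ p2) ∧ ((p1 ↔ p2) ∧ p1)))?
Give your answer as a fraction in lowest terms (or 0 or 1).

p1 ↔ p2 = 0 ↔ 1/2 = 1/2
(p1 ↔ p2) → p1 = 1/2 → 0 = 1/2
p1 → ((p1 ↔ p2) → p1) = 0 → 1/2 = 1
p2 → p2 = 1/2 → 1/2 = 1
¬(p2 → p2) = ¬1 = 0
¬¬(p2 → p2) = ¬0 = 1
(p1 → ((p1 ↔ p2) → p1)) ↔ ¬¬(p2 → p2) = 1 ↔ 1 = 1
p1 ↔ p2 = 0 ↔ 1/2 = 1/2
¬(p1 ↔ p2) = ¬1/2 = 1/2
p1 ∧ ¬(p1 ↔ p2) = 0 ∧ 1/2 = 0
p1 ↔ p2 = 0 ↔ 1/2 = 1/2
(p1 ↔ p2) ↔ p2 = 1/2 ↔ 1/2 = 1
p1 ↔ p2 = 0 ↔ 1/2 = 1/2
(p1 ↔ p2) ∧ p1 = 1/2 ∧ 0 = 0
((p1 ↔ p2) ↔ p2) ∧ ((p1 ↔ p2) ∧ p1) = 1 ∧ 0 = 0
(p1 ∧ ¬(p1 ↔ p2)) ↔ (((p1 ↔ p2) ↔ p2) ∧ ((p1 ↔ p2) ∧ p1)) = 0 ↔ 0 = 1
((p1 → ((p1 ↔ p2) → p1)) ↔ ¬¬(p2 → p2)) ↔ ((p1 ∧ ¬(p1 ↔ p2)) ↔ (((p1 ↔ p2) ↔ p2) ∧ ((p1 ↔ p2) ∧ p1))) = 1 ↔ 1 = 1

1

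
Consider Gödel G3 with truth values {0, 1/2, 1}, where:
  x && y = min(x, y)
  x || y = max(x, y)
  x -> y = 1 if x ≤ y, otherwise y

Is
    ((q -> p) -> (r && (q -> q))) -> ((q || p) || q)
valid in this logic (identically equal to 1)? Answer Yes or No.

No

Counterexample: take p = 0, q = 0, r = 1/2.
q -> p = 0 -> 0 = 1
q -> q = 0 -> 0 = 1
r && (q -> q) = 1/2 && 1 = 1/2
(q -> p) -> (r && (q -> q)) = 1 -> 1/2 = 1/2
q || p = 0 || 0 = 0
(q || p) || q = 0 || 0 = 0
((q -> p) -> (r && (q -> q))) -> ((q || p) || q) = 1/2 -> 0 = 0
This gives 0 ≠ 1.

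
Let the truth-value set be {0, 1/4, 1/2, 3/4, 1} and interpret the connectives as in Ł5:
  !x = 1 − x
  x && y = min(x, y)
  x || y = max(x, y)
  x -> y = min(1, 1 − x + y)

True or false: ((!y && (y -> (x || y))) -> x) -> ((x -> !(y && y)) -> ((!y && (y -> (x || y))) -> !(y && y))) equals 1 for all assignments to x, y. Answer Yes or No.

Yes

At x = 0, y = 1/4, for instance:
!y = !1/4 = 3/4
x || y = 0 || 1/4 = 1/4
y -> (x || y) = 1/4 -> 1/4 = 1
!y && (y -> (x || y)) = 3/4 && 1 = 3/4
(!y && (y -> (x || y))) -> x = 3/4 -> 0 = 1/4
y && y = 1/4 && 1/4 = 1/4
!(y && y) = !1/4 = 3/4
x -> !(y && y) = 0 -> 3/4 = 1
(!y && (y -> (x || y))) -> !(y && y) = 3/4 -> 3/4 = 1
(x -> !(y && y)) -> ((!y && (y -> (x || y))) -> !(y && y)) = 1 -> 1 = 1
((!y && (y -> (x || y))) -> x) -> ((x -> !(y && y)) -> ((!y && (y -> (x || y))) -> !(y && y))) = 1/4 -> 1 = 1
and checking the remaining 24 assignments likewise gives ≥ 1 in every case.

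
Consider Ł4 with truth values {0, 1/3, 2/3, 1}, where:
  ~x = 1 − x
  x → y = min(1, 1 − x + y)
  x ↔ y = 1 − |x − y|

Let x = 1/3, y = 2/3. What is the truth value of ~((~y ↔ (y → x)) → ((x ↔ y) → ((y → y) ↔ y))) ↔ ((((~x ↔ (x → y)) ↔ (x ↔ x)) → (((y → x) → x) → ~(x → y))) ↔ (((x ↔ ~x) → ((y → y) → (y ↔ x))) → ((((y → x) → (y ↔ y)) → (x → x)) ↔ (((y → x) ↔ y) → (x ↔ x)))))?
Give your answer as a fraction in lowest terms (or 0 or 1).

1/3

~y = ~2/3 = 1/3
y → x = 2/3 → 1/3 = 2/3
~y ↔ (y → x) = 1/3 ↔ 2/3 = 2/3
x ↔ y = 1/3 ↔ 2/3 = 2/3
y → y = 2/3 → 2/3 = 1
(y → y) ↔ y = 1 ↔ 2/3 = 2/3
(x ↔ y) → ((y → y) ↔ y) = 2/3 → 2/3 = 1
(~y ↔ (y → x)) → ((x ↔ y) → ((y → y) ↔ y)) = 2/3 → 1 = 1
~((~y ↔ (y → x)) → ((x ↔ y) → ((y → y) ↔ y))) = ~1 = 0
~x = ~1/3 = 2/3
x → y = 1/3 → 2/3 = 1
~x ↔ (x → y) = 2/3 ↔ 1 = 2/3
x ↔ x = 1/3 ↔ 1/3 = 1
(~x ↔ (x → y)) ↔ (x ↔ x) = 2/3 ↔ 1 = 2/3
y → x = 2/3 → 1/3 = 2/3
(y → x) → x = 2/3 → 1/3 = 2/3
x → y = 1/3 → 2/3 = 1
~(x → y) = ~1 = 0
((y → x) → x) → ~(x → y) = 2/3 → 0 = 1/3
((~x ↔ (x → y)) ↔ (x ↔ x)) → (((y → x) → x) → ~(x → y)) = 2/3 → 1/3 = 2/3
~x = ~1/3 = 2/3
x ↔ ~x = 1/3 ↔ 2/3 = 2/3
y → y = 2/3 → 2/3 = 1
y ↔ x = 2/3 ↔ 1/3 = 2/3
(y → y) → (y ↔ x) = 1 → 2/3 = 2/3
(x ↔ ~x) → ((y → y) → (y ↔ x)) = 2/3 → 2/3 = 1
y → x = 2/3 → 1/3 = 2/3
y ↔ y = 2/3 ↔ 2/3 = 1
(y → x) → (y ↔ y) = 2/3 → 1 = 1
x → x = 1/3 → 1/3 = 1
((y → x) → (y ↔ y)) → (x → x) = 1 → 1 = 1
y → x = 2/3 → 1/3 = 2/3
(y → x) ↔ y = 2/3 ↔ 2/3 = 1
x ↔ x = 1/3 ↔ 1/3 = 1
((y → x) ↔ y) → (x ↔ x) = 1 → 1 = 1
(((y → x) → (y ↔ y)) → (x → x)) ↔ (((y → x) ↔ y) → (x ↔ x)) = 1 ↔ 1 = 1
((x ↔ ~x) → ((y → y) → (y ↔ x))) → ((((y → x) → (y ↔ y)) → (x → x)) ↔ (((y → x) ↔ y) → (x ↔ x))) = 1 → 1 = 1
(((~x ↔ (x → y)) ↔ (x ↔ x)) → (((y → x) → x) → ~(x → y))) ↔ (((x ↔ ~x) → ((y → y) → (y ↔ x))) → ((((y → x) → (y ↔ y)) → (x → x)) ↔ (((y → x) ↔ y) → (x ↔ x)))) = 2/3 ↔ 1 = 2/3
~((~y ↔ (y → x)) → ((x ↔ y) → ((y → y) ↔ y))) ↔ ((((~x ↔ (x → y)) ↔ (x ↔ x)) → (((y → x) → x) → ~(x → y))) ↔ (((x ↔ ~x) → ((y → y) → (y ↔ x))) → ((((y → x) → (y ↔ y)) → (x → x)) ↔ (((y → x) ↔ y) → (x ↔ x))))) = 0 ↔ 2/3 = 1/3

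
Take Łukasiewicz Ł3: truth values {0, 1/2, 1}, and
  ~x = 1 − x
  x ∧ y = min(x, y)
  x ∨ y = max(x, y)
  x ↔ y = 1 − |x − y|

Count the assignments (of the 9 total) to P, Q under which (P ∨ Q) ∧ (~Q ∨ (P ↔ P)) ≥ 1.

P = 0, Q = 0 ↦ 0  <
P = 0, Q = 1/2 ↦ 1/2  <
P = 0, Q = 1 ↦ 1  ≥
P = 1/2, Q = 0 ↦ 1/2  <
P = 1/2, Q = 1/2 ↦ 1/2  <
P = 1/2, Q = 1 ↦ 1  ≥
P = 1, Q = 0 ↦ 1  ≥
P = 1, Q = 1/2 ↦ 1  ≥
P = 1, Q = 1 ↦ 1  ≥
So 5 of the 9 assignments meet the threshold.

5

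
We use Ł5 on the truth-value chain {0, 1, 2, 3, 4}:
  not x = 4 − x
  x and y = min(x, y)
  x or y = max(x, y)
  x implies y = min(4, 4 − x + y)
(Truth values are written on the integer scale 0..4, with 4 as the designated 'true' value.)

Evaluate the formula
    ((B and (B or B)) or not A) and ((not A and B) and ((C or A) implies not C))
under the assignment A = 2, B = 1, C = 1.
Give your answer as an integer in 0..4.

B or B = 1 or 1 = 1
B and (B or B) = 1 and 1 = 1
not A = not 2 = 2
(B and (B or B)) or not A = 1 or 2 = 2
not A = not 2 = 2
not A and B = 2 and 1 = 1
C or A = 1 or 2 = 2
not C = not 1 = 3
(C or A) implies not C = 2 implies 3 = 4
(not A and B) and ((C or A) implies not C) = 1 and 4 = 1
((B and (B or B)) or not A) and ((not A and B) and ((C or A) implies not C)) = 2 and 1 = 1

1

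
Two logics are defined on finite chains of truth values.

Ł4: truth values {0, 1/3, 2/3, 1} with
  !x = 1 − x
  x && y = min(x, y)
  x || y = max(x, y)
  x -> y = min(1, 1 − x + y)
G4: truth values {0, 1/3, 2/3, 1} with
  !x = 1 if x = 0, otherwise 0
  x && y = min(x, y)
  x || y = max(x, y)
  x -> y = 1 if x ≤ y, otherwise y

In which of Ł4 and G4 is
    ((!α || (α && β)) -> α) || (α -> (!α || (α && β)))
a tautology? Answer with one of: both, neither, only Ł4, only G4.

both

In Ł4: every assignment gives 1 — tautology.
In G4: every assignment gives 1 — tautology.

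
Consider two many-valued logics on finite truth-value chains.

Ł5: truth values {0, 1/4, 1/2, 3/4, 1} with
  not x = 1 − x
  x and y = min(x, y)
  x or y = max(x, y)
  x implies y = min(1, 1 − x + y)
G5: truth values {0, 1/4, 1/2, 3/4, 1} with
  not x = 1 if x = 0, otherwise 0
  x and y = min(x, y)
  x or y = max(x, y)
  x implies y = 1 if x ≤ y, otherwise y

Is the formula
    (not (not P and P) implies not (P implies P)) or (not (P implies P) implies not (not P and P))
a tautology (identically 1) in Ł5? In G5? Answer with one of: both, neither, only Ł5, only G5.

both

In Ł5: every assignment gives 1 — tautology.
In G5: every assignment gives 1 — tautology.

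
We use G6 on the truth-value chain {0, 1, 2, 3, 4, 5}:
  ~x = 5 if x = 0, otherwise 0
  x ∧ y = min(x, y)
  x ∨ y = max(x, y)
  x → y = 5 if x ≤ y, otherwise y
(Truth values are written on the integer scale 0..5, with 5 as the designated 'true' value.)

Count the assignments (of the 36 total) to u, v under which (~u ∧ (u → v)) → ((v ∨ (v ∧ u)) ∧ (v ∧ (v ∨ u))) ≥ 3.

value 5: 31 assignments (counts)
value 4: 1 assignment (counts)
value 3: 1 assignment (counts)
value 2: 1 assignment
value 1: 1 assignment
value 0: 1 assignment
So 33 of the 36 assignments meet the threshold.

33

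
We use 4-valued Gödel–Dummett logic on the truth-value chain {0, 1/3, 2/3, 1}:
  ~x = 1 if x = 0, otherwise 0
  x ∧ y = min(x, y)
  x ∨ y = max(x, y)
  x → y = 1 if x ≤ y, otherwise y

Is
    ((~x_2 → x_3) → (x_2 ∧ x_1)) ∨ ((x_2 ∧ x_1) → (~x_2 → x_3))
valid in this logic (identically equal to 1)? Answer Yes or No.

At x_1 = 1/3, x_2 = 0, x_3 = 0, for instance:
~x_2 = ~0 = 1
~x_2 → x_3 = 1 → 0 = 0
x_2 ∧ x_1 = 0 ∧ 1/3 = 0
(~x_2 → x_3) → (x_2 ∧ x_1) = 0 → 0 = 1
(x_2 ∧ x_1) → (~x_2 → x_3) = 0 → 0 = 1
((~x_2 → x_3) → (x_2 ∧ x_1)) ∨ ((x_2 ∧ x_1) → (~x_2 → x_3)) = 1 ∨ 1 = 1
and checking the remaining 63 assignments likewise gives ≥ 1 in every case.

Yes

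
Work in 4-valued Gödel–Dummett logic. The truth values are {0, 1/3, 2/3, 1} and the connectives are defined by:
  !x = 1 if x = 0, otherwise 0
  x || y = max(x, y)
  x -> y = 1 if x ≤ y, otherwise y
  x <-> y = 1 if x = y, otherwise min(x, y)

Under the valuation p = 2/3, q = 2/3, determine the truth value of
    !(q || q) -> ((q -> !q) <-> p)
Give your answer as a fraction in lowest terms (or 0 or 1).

1

q || q = 2/3 || 2/3 = 2/3
!(q || q) = !2/3 = 0
!q = !2/3 = 0
q -> !q = 2/3 -> 0 = 0
(q -> !q) <-> p = 0 <-> 2/3 = 0
!(q || q) -> ((q -> !q) <-> p) = 0 -> 0 = 1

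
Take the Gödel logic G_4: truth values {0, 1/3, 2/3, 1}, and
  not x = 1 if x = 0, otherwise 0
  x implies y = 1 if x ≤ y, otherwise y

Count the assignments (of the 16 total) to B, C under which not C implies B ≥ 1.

B = 0, C = 0 ↦ 0  <
B = 0, C = 1/3 ↦ 1  ≥
B = 0, C = 2/3 ↦ 1  ≥
B = 0, C = 1 ↦ 1  ≥
B = 1/3, C = 0 ↦ 1/3  <
B = 1/3, C = 1/3 ↦ 1  ≥
B = 1/3, C = 2/3 ↦ 1  ≥
B = 1/3, C = 1 ↦ 1  ≥
B = 2/3, C = 0 ↦ 2/3  <
B = 2/3, C = 1/3 ↦ 1  ≥
B = 2/3, C = 2/3 ↦ 1  ≥
B = 2/3, C = 1 ↦ 1  ≥
B = 1, C = 0 ↦ 1  ≥
B = 1, C = 1/3 ↦ 1  ≥
B = 1, C = 2/3 ↦ 1  ≥
B = 1, C = 1 ↦ 1  ≥
So 13 of the 16 assignments meet the threshold.

13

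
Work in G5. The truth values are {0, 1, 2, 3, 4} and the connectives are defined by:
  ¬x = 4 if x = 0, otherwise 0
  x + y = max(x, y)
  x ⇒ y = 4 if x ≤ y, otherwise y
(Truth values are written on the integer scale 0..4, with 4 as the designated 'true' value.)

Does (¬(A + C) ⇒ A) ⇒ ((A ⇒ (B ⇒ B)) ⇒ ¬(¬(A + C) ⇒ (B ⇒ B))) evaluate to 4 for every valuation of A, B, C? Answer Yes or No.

Counterexample: take A = 0, B = 0, C = 1.
A + C = 0 + 1 = 1
¬(A + C) = ¬1 = 0
¬(A + C) ⇒ A = 0 ⇒ 0 = 4
B ⇒ B = 0 ⇒ 0 = 4
A ⇒ (B ⇒ B) = 0 ⇒ 4 = 4
A + C = 0 + 1 = 1
¬(A + C) = ¬1 = 0
¬(A + C) ⇒ (B ⇒ B) = 0 ⇒ 4 = 4
¬(¬(A + C) ⇒ (B ⇒ B)) = ¬4 = 0
(A ⇒ (B ⇒ B)) ⇒ ¬(¬(A + C) ⇒ (B ⇒ B)) = 4 ⇒ 0 = 0
(¬(A + C) ⇒ A) ⇒ ((A ⇒ (B ⇒ B)) ⇒ ¬(¬(A + C) ⇒ (B ⇒ B))) = 4 ⇒ 0 = 0
This gives 0 ≠ 4.

No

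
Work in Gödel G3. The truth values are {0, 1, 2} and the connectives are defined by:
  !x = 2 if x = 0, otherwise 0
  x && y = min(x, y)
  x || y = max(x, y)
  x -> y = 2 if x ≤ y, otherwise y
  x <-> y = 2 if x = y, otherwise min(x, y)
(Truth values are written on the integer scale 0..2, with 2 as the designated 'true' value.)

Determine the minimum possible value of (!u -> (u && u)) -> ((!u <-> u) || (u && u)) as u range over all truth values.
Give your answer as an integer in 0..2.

1

Take u = 1:
!u = !1 = 0
u && u = 1 && 1 = 1
!u -> (u && u) = 0 -> 1 = 2
!u = !1 = 0
!u <-> u = 0 <-> 1 = 0
u && u = 1 && 1 = 1
(!u <-> u) || (u && u) = 0 || 1 = 1
(!u -> (u && u)) -> ((!u <-> u) || (u && u)) = 2 -> 1 = 1
No assignment yields a value below 1, so this is the minimum.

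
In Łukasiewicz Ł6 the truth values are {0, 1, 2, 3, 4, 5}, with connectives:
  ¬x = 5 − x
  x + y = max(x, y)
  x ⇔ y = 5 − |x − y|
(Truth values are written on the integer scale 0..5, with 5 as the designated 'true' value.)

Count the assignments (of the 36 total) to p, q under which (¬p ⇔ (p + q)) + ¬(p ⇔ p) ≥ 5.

value 5: 3 assignments (counts)
value 4: 11 assignments
value 3: 4 assignments
value 2: 9 assignments
value 1: 2 assignments
value 0: 7 assignments
So 3 of the 36 assignments meet the threshold.

3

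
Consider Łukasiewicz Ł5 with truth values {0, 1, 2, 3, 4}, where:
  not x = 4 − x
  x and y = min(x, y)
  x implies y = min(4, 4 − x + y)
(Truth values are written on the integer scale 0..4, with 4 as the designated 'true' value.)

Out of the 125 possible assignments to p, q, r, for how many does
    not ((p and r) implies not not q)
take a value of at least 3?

value 4: 1 assignment (counts)
value 3: 4 assignments (counts)
value 2: 9 assignments
value 1: 16 assignments
value 0: 95 assignments
So 5 of the 125 assignments meet the threshold.

5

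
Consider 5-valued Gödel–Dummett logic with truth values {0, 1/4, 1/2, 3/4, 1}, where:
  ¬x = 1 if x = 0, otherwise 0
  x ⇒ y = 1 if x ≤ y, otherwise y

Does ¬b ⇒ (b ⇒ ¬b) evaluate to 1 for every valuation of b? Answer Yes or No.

b = 0 ↦ 1
b = 1/4 ↦ 1
b = 1/2 ↦ 1
b = 3/4 ↦ 1
b = 1 ↦ 1
Every assignment gives a value ≥ 1.

Yes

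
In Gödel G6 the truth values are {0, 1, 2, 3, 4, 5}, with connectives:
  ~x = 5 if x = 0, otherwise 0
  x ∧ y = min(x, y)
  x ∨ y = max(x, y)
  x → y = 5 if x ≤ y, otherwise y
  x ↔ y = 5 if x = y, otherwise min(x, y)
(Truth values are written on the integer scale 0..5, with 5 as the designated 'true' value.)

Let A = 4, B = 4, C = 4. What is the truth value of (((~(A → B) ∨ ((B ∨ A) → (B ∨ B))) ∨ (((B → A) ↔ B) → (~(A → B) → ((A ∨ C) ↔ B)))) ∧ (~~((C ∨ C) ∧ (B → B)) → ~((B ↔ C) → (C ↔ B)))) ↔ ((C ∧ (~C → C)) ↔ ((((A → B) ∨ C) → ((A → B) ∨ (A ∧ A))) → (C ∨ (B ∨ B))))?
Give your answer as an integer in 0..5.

A → B = 4 → 4 = 5
~(A → B) = ~5 = 0
B ∨ A = 4 ∨ 4 = 4
B ∨ B = 4 ∨ 4 = 4
(B ∨ A) → (B ∨ B) = 4 → 4 = 5
~(A → B) ∨ ((B ∨ A) → (B ∨ B)) = 0 ∨ 5 = 5
B → A = 4 → 4 = 5
(B → A) ↔ B = 5 ↔ 4 = 4
A → B = 4 → 4 = 5
~(A → B) = ~5 = 0
A ∨ C = 4 ∨ 4 = 4
(A ∨ C) ↔ B = 4 ↔ 4 = 5
~(A → B) → ((A ∨ C) ↔ B) = 0 → 5 = 5
((B → A) ↔ B) → (~(A → B) → ((A ∨ C) ↔ B)) = 4 → 5 = 5
(~(A → B) ∨ ((B ∨ A) → (B ∨ B))) ∨ (((B → A) ↔ B) → (~(A → B) → ((A ∨ C) ↔ B))) = 5 ∨ 5 = 5
C ∨ C = 4 ∨ 4 = 4
B → B = 4 → 4 = 5
(C ∨ C) ∧ (B → B) = 4 ∧ 5 = 4
~((C ∨ C) ∧ (B → B)) = ~4 = 0
~~((C ∨ C) ∧ (B → B)) = ~0 = 5
B ↔ C = 4 ↔ 4 = 5
C ↔ B = 4 ↔ 4 = 5
(B ↔ C) → (C ↔ B) = 5 → 5 = 5
~((B ↔ C) → (C ↔ B)) = ~5 = 0
~~((C ∨ C) ∧ (B → B)) → ~((B ↔ C) → (C ↔ B)) = 5 → 0 = 0
((~(A → B) ∨ ((B ∨ A) → (B ∨ B))) ∨ (((B → A) ↔ B) → (~(A → B) → ((A ∨ C) ↔ B)))) ∧ (~~((C ∨ C) ∧ (B → B)) → ~((B ↔ C) → (C ↔ B))) = 5 ∧ 0 = 0
~C = ~4 = 0
~C → C = 0 → 4 = 5
C ∧ (~C → C) = 4 ∧ 5 = 4
A → B = 4 → 4 = 5
(A → B) ∨ C = 5 ∨ 4 = 5
A → B = 4 → 4 = 5
A ∧ A = 4 ∧ 4 = 4
(A → B) ∨ (A ∧ A) = 5 ∨ 4 = 5
((A → B) ∨ C) → ((A → B) ∨ (A ∧ A)) = 5 → 5 = 5
B ∨ B = 4 ∨ 4 = 4
C ∨ (B ∨ B) = 4 ∨ 4 = 4
(((A → B) ∨ C) → ((A → B) ∨ (A ∧ A))) → (C ∨ (B ∨ B)) = 5 → 4 = 4
(C ∧ (~C → C)) ↔ ((((A → B) ∨ C) → ((A → B) ∨ (A ∧ A))) → (C ∨ (B ∨ B))) = 4 ↔ 4 = 5
(((~(A → B) ∨ ((B ∨ A) → (B ∨ B))) ∨ (((B → A) ↔ B) → (~(A → B) → ((A ∨ C) ↔ B)))) ∧ (~~((C ∨ C) ∧ (B → B)) → ~((B ↔ C) → (C ↔ B)))) ↔ ((C ∧ (~C → C)) ↔ ((((A → B) ∨ C) → ((A → B) ∨ (A ∧ A))) → (C ∨ (B ∨ B)))) = 0 ↔ 5 = 0

0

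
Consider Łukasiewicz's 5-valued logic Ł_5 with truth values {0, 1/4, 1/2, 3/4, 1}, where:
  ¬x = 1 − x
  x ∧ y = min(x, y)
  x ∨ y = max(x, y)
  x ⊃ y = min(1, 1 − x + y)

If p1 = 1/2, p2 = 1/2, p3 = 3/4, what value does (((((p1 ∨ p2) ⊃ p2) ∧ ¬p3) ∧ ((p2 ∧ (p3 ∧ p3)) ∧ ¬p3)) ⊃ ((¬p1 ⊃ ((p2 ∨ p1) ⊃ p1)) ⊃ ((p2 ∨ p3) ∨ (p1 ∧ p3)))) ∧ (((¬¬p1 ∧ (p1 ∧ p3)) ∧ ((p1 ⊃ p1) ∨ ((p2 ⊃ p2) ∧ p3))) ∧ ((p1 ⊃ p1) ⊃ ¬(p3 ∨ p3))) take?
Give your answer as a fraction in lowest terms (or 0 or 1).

p1 ∨ p2 = 1/2 ∨ 1/2 = 1/2
(p1 ∨ p2) ⊃ p2 = 1/2 ⊃ 1/2 = 1
¬p3 = ¬3/4 = 1/4
((p1 ∨ p2) ⊃ p2) ∧ ¬p3 = 1 ∧ 1/4 = 1/4
p3 ∧ p3 = 3/4 ∧ 3/4 = 3/4
p2 ∧ (p3 ∧ p3) = 1/2 ∧ 3/4 = 1/2
¬p3 = ¬3/4 = 1/4
(p2 ∧ (p3 ∧ p3)) ∧ ¬p3 = 1/2 ∧ 1/4 = 1/4
(((p1 ∨ p2) ⊃ p2) ∧ ¬p3) ∧ ((p2 ∧ (p3 ∧ p3)) ∧ ¬p3) = 1/4 ∧ 1/4 = 1/4
¬p1 = ¬1/2 = 1/2
p2 ∨ p1 = 1/2 ∨ 1/2 = 1/2
(p2 ∨ p1) ⊃ p1 = 1/2 ⊃ 1/2 = 1
¬p1 ⊃ ((p2 ∨ p1) ⊃ p1) = 1/2 ⊃ 1 = 1
p2 ∨ p3 = 1/2 ∨ 3/4 = 3/4
p1 ∧ p3 = 1/2 ∧ 3/4 = 1/2
(p2 ∨ p3) ∨ (p1 ∧ p3) = 3/4 ∨ 1/2 = 3/4
(¬p1 ⊃ ((p2 ∨ p1) ⊃ p1)) ⊃ ((p2 ∨ p3) ∨ (p1 ∧ p3)) = 1 ⊃ 3/4 = 3/4
((((p1 ∨ p2) ⊃ p2) ∧ ¬p3) ∧ ((p2 ∧ (p3 ∧ p3)) ∧ ¬p3)) ⊃ ((¬p1 ⊃ ((p2 ∨ p1) ⊃ p1)) ⊃ ((p2 ∨ p3) ∨ (p1 ∧ p3))) = 1/4 ⊃ 3/4 = 1
¬p1 = ¬1/2 = 1/2
¬¬p1 = ¬1/2 = 1/2
p1 ∧ p3 = 1/2 ∧ 3/4 = 1/2
¬¬p1 ∧ (p1 ∧ p3) = 1/2 ∧ 1/2 = 1/2
p1 ⊃ p1 = 1/2 ⊃ 1/2 = 1
p2 ⊃ p2 = 1/2 ⊃ 1/2 = 1
(p2 ⊃ p2) ∧ p3 = 1 ∧ 3/4 = 3/4
(p1 ⊃ p1) ∨ ((p2 ⊃ p2) ∧ p3) = 1 ∨ 3/4 = 1
(¬¬p1 ∧ (p1 ∧ p3)) ∧ ((p1 ⊃ p1) ∨ ((p2 ⊃ p2) ∧ p3)) = 1/2 ∧ 1 = 1/2
p1 ⊃ p1 = 1/2 ⊃ 1/2 = 1
p3 ∨ p3 = 3/4 ∨ 3/4 = 3/4
¬(p3 ∨ p3) = ¬3/4 = 1/4
(p1 ⊃ p1) ⊃ ¬(p3 ∨ p3) = 1 ⊃ 1/4 = 1/4
((¬¬p1 ∧ (p1 ∧ p3)) ∧ ((p1 ⊃ p1) ∨ ((p2 ⊃ p2) ∧ p3))) ∧ ((p1 ⊃ p1) ⊃ ¬(p3 ∨ p3)) = 1/2 ∧ 1/4 = 1/4
(((((p1 ∨ p2) ⊃ p2) ∧ ¬p3) ∧ ((p2 ∧ (p3 ∧ p3)) ∧ ¬p3)) ⊃ ((¬p1 ⊃ ((p2 ∨ p1) ⊃ p1)) ⊃ ((p2 ∨ p3) ∨ (p1 ∧ p3)))) ∧ (((¬¬p1 ∧ (p1 ∧ p3)) ∧ ((p1 ⊃ p1) ∨ ((p2 ⊃ p2) ∧ p3))) ∧ ((p1 ⊃ p1) ⊃ ¬(p3 ∨ p3))) = 1 ∧ 1/4 = 1/4

1/4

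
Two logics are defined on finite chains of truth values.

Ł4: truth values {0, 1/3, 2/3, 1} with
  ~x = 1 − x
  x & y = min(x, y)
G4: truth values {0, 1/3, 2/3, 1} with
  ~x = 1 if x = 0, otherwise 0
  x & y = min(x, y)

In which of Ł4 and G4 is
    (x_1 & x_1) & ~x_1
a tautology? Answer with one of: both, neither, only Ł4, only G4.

neither

In Ł4: at x_1 = 0 the value is 0 — not a tautology.
In G4: at x_1 = 0 the value is 0 — not a tautology.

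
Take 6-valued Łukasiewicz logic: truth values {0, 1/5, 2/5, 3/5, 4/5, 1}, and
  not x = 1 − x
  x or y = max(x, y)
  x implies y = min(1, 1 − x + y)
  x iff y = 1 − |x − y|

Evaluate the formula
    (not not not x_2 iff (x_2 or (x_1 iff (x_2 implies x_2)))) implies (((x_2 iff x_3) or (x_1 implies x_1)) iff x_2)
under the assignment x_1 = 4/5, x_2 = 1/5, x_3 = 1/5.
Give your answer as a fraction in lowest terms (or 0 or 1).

not x_2 = not 1/5 = 4/5
not not x_2 = not 4/5 = 1/5
not not not x_2 = not 1/5 = 4/5
x_2 implies x_2 = 1/5 implies 1/5 = 1
x_1 iff (x_2 implies x_2) = 4/5 iff 1 = 4/5
x_2 or (x_1 iff (x_2 implies x_2)) = 1/5 or 4/5 = 4/5
not not not x_2 iff (x_2 or (x_1 iff (x_2 implies x_2))) = 4/5 iff 4/5 = 1
x_2 iff x_3 = 1/5 iff 1/5 = 1
x_1 implies x_1 = 4/5 implies 4/5 = 1
(x_2 iff x_3) or (x_1 implies x_1) = 1 or 1 = 1
((x_2 iff x_3) or (x_1 implies x_1)) iff x_2 = 1 iff 1/5 = 1/5
(not not not x_2 iff (x_2 or (x_1 iff (x_2 implies x_2)))) implies (((x_2 iff x_3) or (x_1 implies x_1)) iff x_2) = 1 implies 1/5 = 1/5

1/5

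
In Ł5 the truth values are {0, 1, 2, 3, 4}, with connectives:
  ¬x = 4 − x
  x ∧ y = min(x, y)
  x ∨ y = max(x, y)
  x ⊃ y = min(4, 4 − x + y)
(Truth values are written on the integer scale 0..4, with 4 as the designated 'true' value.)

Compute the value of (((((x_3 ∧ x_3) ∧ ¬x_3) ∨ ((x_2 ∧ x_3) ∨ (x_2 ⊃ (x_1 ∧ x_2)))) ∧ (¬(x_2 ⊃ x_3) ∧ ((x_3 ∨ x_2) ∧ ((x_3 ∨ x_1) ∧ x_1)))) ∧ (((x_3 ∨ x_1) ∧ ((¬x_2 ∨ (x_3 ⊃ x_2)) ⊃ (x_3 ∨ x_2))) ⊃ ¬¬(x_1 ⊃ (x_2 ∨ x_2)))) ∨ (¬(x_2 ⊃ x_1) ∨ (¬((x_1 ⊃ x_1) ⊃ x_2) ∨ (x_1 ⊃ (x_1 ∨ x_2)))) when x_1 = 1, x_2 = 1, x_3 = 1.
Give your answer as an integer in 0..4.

4

x_3 ∧ x_3 = 1 ∧ 1 = 1
¬x_3 = ¬1 = 3
(x_3 ∧ x_3) ∧ ¬x_3 = 1 ∧ 3 = 1
x_2 ∧ x_3 = 1 ∧ 1 = 1
x_1 ∧ x_2 = 1 ∧ 1 = 1
x_2 ⊃ (x_1 ∧ x_2) = 1 ⊃ 1 = 4
(x_2 ∧ x_3) ∨ (x_2 ⊃ (x_1 ∧ x_2)) = 1 ∨ 4 = 4
((x_3 ∧ x_3) ∧ ¬x_3) ∨ ((x_2 ∧ x_3) ∨ (x_2 ⊃ (x_1 ∧ x_2))) = 1 ∨ 4 = 4
x_2 ⊃ x_3 = 1 ⊃ 1 = 4
¬(x_2 ⊃ x_3) = ¬4 = 0
x_3 ∨ x_2 = 1 ∨ 1 = 1
x_3 ∨ x_1 = 1 ∨ 1 = 1
(x_3 ∨ x_1) ∧ x_1 = 1 ∧ 1 = 1
(x_3 ∨ x_2) ∧ ((x_3 ∨ x_1) ∧ x_1) = 1 ∧ 1 = 1
¬(x_2 ⊃ x_3) ∧ ((x_3 ∨ x_2) ∧ ((x_3 ∨ x_1) ∧ x_1)) = 0 ∧ 1 = 0
(((x_3 ∧ x_3) ∧ ¬x_3) ∨ ((x_2 ∧ x_3) ∨ (x_2 ⊃ (x_1 ∧ x_2)))) ∧ (¬(x_2 ⊃ x_3) ∧ ((x_3 ∨ x_2) ∧ ((x_3 ∨ x_1) ∧ x_1))) = 4 ∧ 0 = 0
x_3 ∨ x_1 = 1 ∨ 1 = 1
¬x_2 = ¬1 = 3
x_3 ⊃ x_2 = 1 ⊃ 1 = 4
¬x_2 ∨ (x_3 ⊃ x_2) = 3 ∨ 4 = 4
x_3 ∨ x_2 = 1 ∨ 1 = 1
(¬x_2 ∨ (x_3 ⊃ x_2)) ⊃ (x_3 ∨ x_2) = 4 ⊃ 1 = 1
(x_3 ∨ x_1) ∧ ((¬x_2 ∨ (x_3 ⊃ x_2)) ⊃ (x_3 ∨ x_2)) = 1 ∧ 1 = 1
x_2 ∨ x_2 = 1 ∨ 1 = 1
x_1 ⊃ (x_2 ∨ x_2) = 1 ⊃ 1 = 4
¬(x_1 ⊃ (x_2 ∨ x_2)) = ¬4 = 0
¬¬(x_1 ⊃ (x_2 ∨ x_2)) = ¬0 = 4
((x_3 ∨ x_1) ∧ ((¬x_2 ∨ (x_3 ⊃ x_2)) ⊃ (x_3 ∨ x_2))) ⊃ ¬¬(x_1 ⊃ (x_2 ∨ x_2)) = 1 ⊃ 4 = 4
((((x_3 ∧ x_3) ∧ ¬x_3) ∨ ((x_2 ∧ x_3) ∨ (x_2 ⊃ (x_1 ∧ x_2)))) ∧ (¬(x_2 ⊃ x_3) ∧ ((x_3 ∨ x_2) ∧ ((x_3 ∨ x_1) ∧ x_1)))) ∧ (((x_3 ∨ x_1) ∧ ((¬x_2 ∨ (x_3 ⊃ x_2)) ⊃ (x_3 ∨ x_2))) ⊃ ¬¬(x_1 ⊃ (x_2 ∨ x_2))) = 0 ∧ 4 = 0
x_2 ⊃ x_1 = 1 ⊃ 1 = 4
¬(x_2 ⊃ x_1) = ¬4 = 0
x_1 ⊃ x_1 = 1 ⊃ 1 = 4
(x_1 ⊃ x_1) ⊃ x_2 = 4 ⊃ 1 = 1
¬((x_1 ⊃ x_1) ⊃ x_2) = ¬1 = 3
x_1 ∨ x_2 = 1 ∨ 1 = 1
x_1 ⊃ (x_1 ∨ x_2) = 1 ⊃ 1 = 4
¬((x_1 ⊃ x_1) ⊃ x_2) ∨ (x_1 ⊃ (x_1 ∨ x_2)) = 3 ∨ 4 = 4
¬(x_2 ⊃ x_1) ∨ (¬((x_1 ⊃ x_1) ⊃ x_2) ∨ (x_1 ⊃ (x_1 ∨ x_2))) = 0 ∨ 4 = 4
(((((x_3 ∧ x_3) ∧ ¬x_3) ∨ ((x_2 ∧ x_3) ∨ (x_2 ⊃ (x_1 ∧ x_2)))) ∧ (¬(x_2 ⊃ x_3) ∧ ((x_3 ∨ x_2) ∧ ((x_3 ∨ x_1) ∧ x_1)))) ∧ (((x_3 ∨ x_1) ∧ ((¬x_2 ∨ (x_3 ⊃ x_2)) ⊃ (x_3 ∨ x_2))) ⊃ ¬¬(x_1 ⊃ (x_2 ∨ x_2)))) ∨ (¬(x_2 ⊃ x_1) ∨ (¬((x_1 ⊃ x_1) ⊃ x_2) ∨ (x_1 ⊃ (x_1 ∨ x_2)))) = 0 ∨ 4 = 4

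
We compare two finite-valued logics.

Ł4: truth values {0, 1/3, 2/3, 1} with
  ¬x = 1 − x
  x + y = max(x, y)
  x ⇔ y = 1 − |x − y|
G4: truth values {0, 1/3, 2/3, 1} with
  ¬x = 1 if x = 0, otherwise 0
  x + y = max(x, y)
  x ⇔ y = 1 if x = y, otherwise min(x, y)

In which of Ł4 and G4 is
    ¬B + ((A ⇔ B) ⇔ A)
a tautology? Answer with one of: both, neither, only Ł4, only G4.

neither

In Ł4: at A = 0, B = 1/3 the value is 2/3 — not a tautology.
In G4: at A = 1/3, B = 1/3 the value is 1/3 — not a tautology.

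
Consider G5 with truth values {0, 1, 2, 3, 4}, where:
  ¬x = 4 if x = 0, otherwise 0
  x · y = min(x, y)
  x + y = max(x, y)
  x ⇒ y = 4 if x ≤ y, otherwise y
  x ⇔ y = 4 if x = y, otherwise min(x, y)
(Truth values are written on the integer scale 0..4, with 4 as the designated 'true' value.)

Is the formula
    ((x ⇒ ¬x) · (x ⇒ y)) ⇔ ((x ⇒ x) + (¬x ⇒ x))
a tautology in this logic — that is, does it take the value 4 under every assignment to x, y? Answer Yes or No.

No

Counterexample: take x = 1, y = 0.
¬x = ¬1 = 0
x ⇒ ¬x = 1 ⇒ 0 = 0
x ⇒ y = 1 ⇒ 0 = 0
(x ⇒ ¬x) · (x ⇒ y) = 0 · 0 = 0
x ⇒ x = 1 ⇒ 1 = 4
¬x = ¬1 = 0
¬x ⇒ x = 0 ⇒ 1 = 4
(x ⇒ x) + (¬x ⇒ x) = 4 + 4 = 4
((x ⇒ ¬x) · (x ⇒ y)) ⇔ ((x ⇒ x) + (¬x ⇒ x)) = 0 ⇔ 4 = 0
This gives 0 ≠ 4.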